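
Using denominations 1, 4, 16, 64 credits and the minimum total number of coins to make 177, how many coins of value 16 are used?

Greedy: take as many of the largest coin as possible, then repeat with the remainder.
177 = 2×64 + 3×16 + 1×1
Count of 16: 3

3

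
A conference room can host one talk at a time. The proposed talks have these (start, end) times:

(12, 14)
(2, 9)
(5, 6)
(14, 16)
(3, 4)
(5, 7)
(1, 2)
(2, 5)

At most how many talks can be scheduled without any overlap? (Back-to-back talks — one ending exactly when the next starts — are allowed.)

Greedy by earliest finish: after sorting by end time, pick each interval compatible with the last pick.
By end time: (1,2), (3,4), (2,5), (5,6), (5,7), (2,9), (12,14), (14,16).
Pick (1,2); next start ≥ 2 → (3,4); next start ≥ 4 → (5,6); next start ≥ 6 → (12,14); next start ≥ 14 → (14,16).
Selected 5 talks.

5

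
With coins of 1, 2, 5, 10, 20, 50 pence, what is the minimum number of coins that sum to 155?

4

Use the largest denomination that fits, subtract, and repeat.
155 = 3×50 + 1×5
Total coins = 3 + 1 = 4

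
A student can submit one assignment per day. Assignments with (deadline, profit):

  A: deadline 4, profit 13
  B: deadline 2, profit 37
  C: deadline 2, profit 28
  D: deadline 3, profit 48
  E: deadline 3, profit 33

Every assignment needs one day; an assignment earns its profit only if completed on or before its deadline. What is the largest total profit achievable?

131

Take jobs in profit order; each goes to the latest open slot no later than its deadline.
By profit: D(d3,48), B(d2,37), E(d3,33), C(d2,28), A(d4,13)
D→slot 3; B→slot 2; E→slot 1; C skipped; A→slot 4.
Profit = 33 + 37 + 48 + 13 = 131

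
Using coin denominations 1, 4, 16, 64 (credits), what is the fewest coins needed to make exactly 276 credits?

6

276 − 4×64→20 − 1×16→4 − 1×4→0
Total coins = 4 + 1 + 1 = 6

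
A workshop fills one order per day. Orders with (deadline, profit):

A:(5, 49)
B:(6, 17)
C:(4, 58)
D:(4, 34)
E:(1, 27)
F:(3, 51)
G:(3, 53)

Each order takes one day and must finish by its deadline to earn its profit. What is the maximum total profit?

262

By profit: C(d4,58), G(d3,53), F(d3,51), A(d5,49), D(d4,34), E(d1,27), B(d6,17)
C→slot 4; G→slot 3; F→slot 2; A→slot 5; D→slot 1; E skipped; B→slot 6.
Profit = 34 + 51 + 53 + 58 + 49 + 17 = 262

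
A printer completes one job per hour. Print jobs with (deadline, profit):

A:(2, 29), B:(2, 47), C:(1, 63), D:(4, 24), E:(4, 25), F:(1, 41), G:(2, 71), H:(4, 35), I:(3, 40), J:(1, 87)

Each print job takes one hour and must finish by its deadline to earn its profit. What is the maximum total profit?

233

By profit: J(d1,87), G(d2,71), C(d1,63), B(d2,47), F(d1,41), I(d3,40), H(d4,35), A(d2,29), E(d4,25), D(d4,24)
J→slot 1; G→slot 2; C skipped; B skipped; F skipped; I→slot 3; H→slot 4; A skipped; E skipped; D skipped.
Profit = 87 + 71 + 40 + 35 = 233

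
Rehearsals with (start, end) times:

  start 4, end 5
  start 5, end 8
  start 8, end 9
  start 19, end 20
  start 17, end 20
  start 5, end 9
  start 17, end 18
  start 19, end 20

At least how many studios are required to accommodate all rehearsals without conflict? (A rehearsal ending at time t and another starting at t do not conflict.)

3

Count concurrent intervals with a sweep; the peak is the room count.
Events (time:±→running): 4:+→1 5:-→0 5:+→1 5:+→2 8:-→1 8:+→2 9:-→1 9:-→0 17:+→1 17:+→2 18:-→1 19:+→2 19:+→3 … peak 3.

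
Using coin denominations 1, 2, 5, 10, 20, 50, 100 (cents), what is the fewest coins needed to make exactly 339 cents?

8

Greedy: take as many of the largest coin as possible, then repeat with the remainder.
339 = 3×100 + 1×20 + 1×10 + 1×5 + 2×2
Total coins = 3 + 1 + 1 + 1 + 2 = 8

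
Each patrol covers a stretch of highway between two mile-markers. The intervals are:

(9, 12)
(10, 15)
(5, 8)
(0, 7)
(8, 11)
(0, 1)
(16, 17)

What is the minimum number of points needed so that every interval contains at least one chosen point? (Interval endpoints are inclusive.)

Sort by right endpoint; whenever an interval is uncovered, place a point at its right end.
By right end: [0,1]  [0,7]  [5,8]  [8,11]  [9,12]  [10,15]  [16,17]
[0,1] uncovered → point at 1; [5,8] uncovered → point at 8; [9,12] uncovered → point at 12; [16,17] uncovered → point at 17.
Points: 1, 8, 12, 17 (4 total).

4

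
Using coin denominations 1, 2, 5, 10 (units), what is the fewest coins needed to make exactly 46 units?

6

Greedy: take as many of the largest coin as possible, then repeat with the remainder.
46 = 4×10 + 1×5 + 1×1
Total coins = 4 + 1 + 1 = 6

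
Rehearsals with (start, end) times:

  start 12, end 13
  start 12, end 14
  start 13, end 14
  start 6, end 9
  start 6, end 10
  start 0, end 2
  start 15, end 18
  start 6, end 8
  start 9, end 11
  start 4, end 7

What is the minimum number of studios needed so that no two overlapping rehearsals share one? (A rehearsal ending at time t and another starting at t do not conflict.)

4

Events (time:±→running): 0:+→1 2:-→0 4:+→1 6:+→2 6:+→3 6:+→4 … peak 4.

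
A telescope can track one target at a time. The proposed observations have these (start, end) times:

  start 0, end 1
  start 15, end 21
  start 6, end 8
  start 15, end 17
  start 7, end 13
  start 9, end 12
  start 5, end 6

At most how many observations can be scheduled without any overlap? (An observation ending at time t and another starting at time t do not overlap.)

Sorted by end: (0,1)  (5,6)  (6,8)  (9,12)  (7,13)  (15,17)  (15,21)
take (0,1); take (5,6); take (6,8); take (9,12); take (15,17).
Selected 5 observations.

5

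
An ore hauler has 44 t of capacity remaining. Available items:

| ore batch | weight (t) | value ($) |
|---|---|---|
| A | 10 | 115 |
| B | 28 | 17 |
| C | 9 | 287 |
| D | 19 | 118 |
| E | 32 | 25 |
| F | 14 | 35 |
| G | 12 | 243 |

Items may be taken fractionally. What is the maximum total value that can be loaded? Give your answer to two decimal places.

725.74

Ratios (sorted): C 31.89, G 20.25, A 11.50, D 6.21, F 2.50, E 0.78, B 0.61
take C (9 @ 287); take G (12 @ 243); take A (10 @ 115); take 13/19 of D → 80.74. Capacity used 44/44.
Total value = 725.74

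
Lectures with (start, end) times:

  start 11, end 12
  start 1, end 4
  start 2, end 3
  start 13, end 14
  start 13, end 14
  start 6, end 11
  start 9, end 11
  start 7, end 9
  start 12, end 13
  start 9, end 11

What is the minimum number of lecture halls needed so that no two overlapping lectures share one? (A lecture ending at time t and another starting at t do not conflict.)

Count concurrent intervals with a sweep; the peak is the room count.
starts: [1, 2, 6, 7, 9, 9, 11, 12, 13, 13]
ends:   [3, 4, 9, 11, 11, 11, 12, 13, 14, 14]
s1→1 s2→2 e3→1 e4→0 s6→1 s7→2 e9→1 s9→2 s9→3  — peak 3.

3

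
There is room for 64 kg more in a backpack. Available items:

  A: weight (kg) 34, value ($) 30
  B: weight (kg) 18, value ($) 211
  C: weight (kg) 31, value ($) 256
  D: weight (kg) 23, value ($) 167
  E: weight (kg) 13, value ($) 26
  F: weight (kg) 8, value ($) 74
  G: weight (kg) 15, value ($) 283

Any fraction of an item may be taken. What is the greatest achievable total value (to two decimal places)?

Ratios (sorted): G 18.87, B 11.72, F 9.25, C 8.26, D 7.26, E 2.00, A 0.88
take G (15 @ 283); take B (18 @ 211); take F (8 @ 74); take 23/31 of C → 189.94. Capacity used 64/64.
Total value = 757.94

757.94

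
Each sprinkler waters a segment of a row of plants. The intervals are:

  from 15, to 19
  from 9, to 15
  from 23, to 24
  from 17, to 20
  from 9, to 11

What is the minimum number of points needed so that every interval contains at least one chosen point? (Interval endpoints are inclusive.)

Process intervals by earliest right end; each time one isn't hit yet, stab at its right endpoint.
Sorted: [9,11] [9,15] [15,19] [17,20] [23,24]
{[9,11],[9,15]} hit by 11; {[15,19],[17,20]} hit by 19; {[23,24]} hit by 24.
Points: 11, 19, 24 (3 total).

3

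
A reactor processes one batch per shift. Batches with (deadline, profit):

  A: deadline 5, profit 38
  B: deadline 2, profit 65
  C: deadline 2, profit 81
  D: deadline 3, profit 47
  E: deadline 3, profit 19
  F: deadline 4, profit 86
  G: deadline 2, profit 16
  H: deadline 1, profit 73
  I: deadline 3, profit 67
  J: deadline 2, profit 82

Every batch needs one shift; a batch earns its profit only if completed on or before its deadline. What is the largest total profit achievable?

354

Sort by profit descending; place each in the latest free slot ≤ its deadline.
Profit order: F=86 J=82 C=81 H=73 I=67 B=65 D=47 A=38 E=19 G=16
Assign: F→slot 4, J→slot 2, C→slot 1, H skipped, I→slot 3, B skipped, D skipped, A→slot 5, E skipped, G skipped.
Slots: [1:C] [2:J] [3:I] [4:F] [5:A]
Profit = 81 + 82 + 67 + 86 + 38 = 354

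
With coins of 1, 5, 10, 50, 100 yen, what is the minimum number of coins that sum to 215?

4

Use the largest denomination that fits, subtract, and repeat.
215 − 2×100→15 − 1×10→5 − 1×5→0
Total coins = 2 + 1 + 1 = 4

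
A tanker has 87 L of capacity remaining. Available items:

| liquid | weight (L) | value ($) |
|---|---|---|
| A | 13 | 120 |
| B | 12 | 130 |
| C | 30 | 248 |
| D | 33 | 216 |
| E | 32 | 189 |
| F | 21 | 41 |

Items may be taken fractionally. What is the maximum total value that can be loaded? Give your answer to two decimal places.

707.45

Greedy by value/weight ratio, highest first.
Ratios (sorted): B 10.83, A 9.23, C 8.27, D 6.55, E 5.91, F 1.95
take B (12 @ 130); take A (13 @ 120); take C (30 @ 248); take 32/33 of D → 209.45. Capacity used 87/87.
Total value = 707.45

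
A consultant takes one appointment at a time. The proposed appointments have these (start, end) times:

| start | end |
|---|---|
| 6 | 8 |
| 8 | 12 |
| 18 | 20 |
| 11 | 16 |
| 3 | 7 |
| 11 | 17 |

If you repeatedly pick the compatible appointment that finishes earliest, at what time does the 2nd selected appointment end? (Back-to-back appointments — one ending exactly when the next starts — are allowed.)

Sort by end time and greedily take each interval whose start is ≥ the last chosen end.
By end time: (3,7), (6,8), (8,12), (11,16), (11,17), (18,20).
Pick (3,7); next start ≥ 7 → (8,12); next start ≥ 12 → (18,20).
Selected: (3,7) (8,12) (18,20)

12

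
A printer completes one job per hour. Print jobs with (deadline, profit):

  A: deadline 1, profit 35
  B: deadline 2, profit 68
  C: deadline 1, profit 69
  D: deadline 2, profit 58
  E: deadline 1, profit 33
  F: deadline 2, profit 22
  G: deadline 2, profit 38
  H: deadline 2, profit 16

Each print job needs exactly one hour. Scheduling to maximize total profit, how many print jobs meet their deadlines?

By profit: C(d1,69), B(d2,68), D(d2,58), G(d2,38), A(d1,35), E(d1,33), F(d2,22), H(d2,16)
C→slot 1; B→slot 2; D skipped; G skipped; A skipped; E skipped; F skipped; H skipped.
2 of 8 scheduled.

2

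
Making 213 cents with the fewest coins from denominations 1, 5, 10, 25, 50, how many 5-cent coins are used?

0

Use the largest denomination that fits, subtract, and repeat.
213 = 4×50 + 1×10 + 3×1
Count of 5: 0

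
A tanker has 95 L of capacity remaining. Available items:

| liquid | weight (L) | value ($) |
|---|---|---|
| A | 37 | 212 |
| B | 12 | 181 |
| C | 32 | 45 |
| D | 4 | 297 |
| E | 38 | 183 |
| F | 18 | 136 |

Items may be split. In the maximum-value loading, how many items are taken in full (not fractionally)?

4

Greedy by value/weight ratio, highest first.
Order: D (297/4=74.25) > B (181/12=15.08) > F (136/18=7.56) > A (212/37=5.73) > E (183/38=4.82) > C (45/32=1.41)
Fill: take D (4 @ 297) → take B (12 @ 181) → take F (18 @ 136) → take A (37 @ 212) → take 24/38 of E → 115.58; 95/95 used.
4 item(s) taken whole; one partial (take 24/38 of E).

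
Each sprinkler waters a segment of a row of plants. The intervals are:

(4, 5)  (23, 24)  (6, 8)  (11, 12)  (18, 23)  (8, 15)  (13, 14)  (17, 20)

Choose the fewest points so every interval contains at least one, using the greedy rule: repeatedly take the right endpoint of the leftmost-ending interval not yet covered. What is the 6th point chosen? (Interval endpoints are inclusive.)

Sort by right endpoint; whenever an interval is uncovered, place a point at its right end.
By right end: [4,5]  [6,8]  [11,12]  [13,14]  [8,15]  [17,20]  [18,23]  [23,24]
[4,5] uncovered → point at 5; [6,8] uncovered → point at 8; [11,12] uncovered → point at 12; [13,14] uncovered → point at 14; [17,20] uncovered → point at 20; [23,24] uncovered → point at 24.
Points: 5, 8, 12, 14, 20, 24 (6 total).

24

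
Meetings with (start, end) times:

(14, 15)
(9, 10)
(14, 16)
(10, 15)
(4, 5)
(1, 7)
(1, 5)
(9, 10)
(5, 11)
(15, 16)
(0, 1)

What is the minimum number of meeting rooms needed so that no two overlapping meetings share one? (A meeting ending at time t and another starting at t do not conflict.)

Events (time:±→running): 0:+→1 1:-→0 1:+→1 1:+→2 4:+→3 … peak 3.

3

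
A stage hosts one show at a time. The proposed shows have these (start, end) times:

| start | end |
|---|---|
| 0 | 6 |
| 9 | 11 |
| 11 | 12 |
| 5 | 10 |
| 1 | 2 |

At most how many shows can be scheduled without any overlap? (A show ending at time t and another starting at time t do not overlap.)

Greedy by earliest finish: after sorting by end time, pick each interval compatible with the last pick.
Sorted by end: (1,2)  (0,6)  (5,10)  (9,11)  (11,12)
take (1,2); skip (0,6); take (5,10); skip (9,11); take (11,12).
Selected 3 shows.

3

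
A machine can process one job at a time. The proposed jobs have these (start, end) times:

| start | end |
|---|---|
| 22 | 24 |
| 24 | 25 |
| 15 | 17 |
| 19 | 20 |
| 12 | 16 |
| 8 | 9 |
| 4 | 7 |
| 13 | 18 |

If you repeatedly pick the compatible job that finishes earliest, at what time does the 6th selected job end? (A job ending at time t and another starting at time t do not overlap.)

Order by finish time; keep every interval that doesn't clash with the previous kept one.
By end time: (4,7), (8,9), (12,16), (15,17), (13,18), (19,20), (22,24), (24,25).
Pick (4,7); next start ≥ 7 → (8,9); next start ≥ 9 → (12,16); next start ≥ 16 → (19,20); next start ≥ 20 → (22,24); next start ≥ 24 → (24,25).
Selected: (4,7) (8,9) (12,16) (19,20) (22,24) (24,25)

25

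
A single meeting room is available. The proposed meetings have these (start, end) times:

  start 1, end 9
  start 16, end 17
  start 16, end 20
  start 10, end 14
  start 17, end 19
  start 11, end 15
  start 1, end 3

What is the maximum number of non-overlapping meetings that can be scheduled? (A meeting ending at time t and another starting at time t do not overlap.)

Greedy by earliest finish: after sorting by end time, pick each interval compatible with the last pick.
Sorted by end: (1,3)  (1,9)  (10,14)  (11,15)  (16,17)  (17,19)  (16,20)
take (1,3); take (10,14); take (16,17); take (17,19).
Selected 4 meetings.

4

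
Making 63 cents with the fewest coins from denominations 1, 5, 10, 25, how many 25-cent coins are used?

2

Use the largest denomination that fits, subtract, and repeat.
63 = 2×25 + 1×10 + 3×1
Count of 25: 2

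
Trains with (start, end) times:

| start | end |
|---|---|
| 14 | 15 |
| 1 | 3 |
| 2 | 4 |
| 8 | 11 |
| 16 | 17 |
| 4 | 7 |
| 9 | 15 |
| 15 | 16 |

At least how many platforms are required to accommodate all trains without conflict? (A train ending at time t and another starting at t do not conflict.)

2

starts: [1, 2, 4, 8, 9, 14, 15, 16]
ends:   [3, 4, 7, 11, 15, 15, 16, 17]
s1→1 s2→2  — peak 2.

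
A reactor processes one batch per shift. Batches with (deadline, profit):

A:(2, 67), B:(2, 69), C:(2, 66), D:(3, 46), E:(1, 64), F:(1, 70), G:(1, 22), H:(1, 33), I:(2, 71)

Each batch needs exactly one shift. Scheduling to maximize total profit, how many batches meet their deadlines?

3

Sort by profit descending; place each in the latest free slot ≤ its deadline.
Profit order: I=71 F=70 B=69 A=67 C=66 E=64 D=46 H=33 G=22
Assign: I→slot 2, F→slot 1, B skipped, A skipped, C skipped, E skipped, D→slot 3, H skipped, G skipped.
Slots: [1:F] [2:I] [3:D]
3 of 9 scheduled.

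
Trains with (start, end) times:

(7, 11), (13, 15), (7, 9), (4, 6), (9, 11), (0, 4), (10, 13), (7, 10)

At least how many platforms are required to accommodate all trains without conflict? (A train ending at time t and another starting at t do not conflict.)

Count concurrent intervals with a sweep; the peak is the room count.
Events (time:±→running): 0:+→1 4:-→0 4:+→1 6:-→0 7:+→1 7:+→2 7:+→3 … peak 3.

3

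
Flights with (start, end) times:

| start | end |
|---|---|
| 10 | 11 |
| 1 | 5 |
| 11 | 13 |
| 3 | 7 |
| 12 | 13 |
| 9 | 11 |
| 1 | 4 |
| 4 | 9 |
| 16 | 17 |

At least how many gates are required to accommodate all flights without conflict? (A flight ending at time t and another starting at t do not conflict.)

The answer is the maximum number of intervals overlapping at any instant.
Events (time:±→running): 1:+→1 1:+→2 3:+→3 … peak 3.

3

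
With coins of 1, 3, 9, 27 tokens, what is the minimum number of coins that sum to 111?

111 − 4×27→3 − 1×3→0
Total coins = 4 + 1 = 5

5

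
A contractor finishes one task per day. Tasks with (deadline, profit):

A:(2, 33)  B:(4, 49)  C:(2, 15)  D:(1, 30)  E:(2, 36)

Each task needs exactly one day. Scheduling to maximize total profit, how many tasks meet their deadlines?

3

Profit order: B=49 E=36 A=33 D=30 C=15
Assign: B→slot 4, E→slot 2, A→slot 1, D skipped, C skipped.
Slots: [1:A] [2:E] [4:B]
3 of 5 scheduled.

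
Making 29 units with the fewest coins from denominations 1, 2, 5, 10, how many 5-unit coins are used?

1

Use the largest denomination that fits, subtract, and repeat.
29 = 2×10 + 1×5 + 2×2
Count of 5: 1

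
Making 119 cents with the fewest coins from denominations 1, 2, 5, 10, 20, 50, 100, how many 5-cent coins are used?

Greedy: take as many of the largest coin as possible, then repeat with the remainder.
119 = 1×100 + 1×10 + 1×5 + 2×2
Count of 5: 1

1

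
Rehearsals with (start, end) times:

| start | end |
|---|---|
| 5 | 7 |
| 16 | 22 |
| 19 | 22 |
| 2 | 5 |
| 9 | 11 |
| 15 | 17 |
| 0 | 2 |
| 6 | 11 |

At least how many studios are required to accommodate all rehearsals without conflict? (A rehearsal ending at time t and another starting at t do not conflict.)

Count concurrent intervals with a sweep; the peak is the room count.
starts: [0, 2, 5, 6, 9, 15, 16, 19]
ends:   [2, 5, 7, 11, 11, 17, 22, 22]
s0→1 e2→0 s2→1 e5→0 s5→1 s6→2  — peak 2.

2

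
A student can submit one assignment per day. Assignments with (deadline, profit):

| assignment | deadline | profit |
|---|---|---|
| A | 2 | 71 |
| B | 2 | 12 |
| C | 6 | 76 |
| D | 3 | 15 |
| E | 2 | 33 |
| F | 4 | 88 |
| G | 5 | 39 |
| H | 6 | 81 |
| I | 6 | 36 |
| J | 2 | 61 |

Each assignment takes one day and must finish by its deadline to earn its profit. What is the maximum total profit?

Take jobs in profit order; each goes to the latest open slot no later than its deadline.
By profit: F(d4,88), H(d6,81), C(d6,76), A(d2,71), J(d2,61), G(d5,39), I(d6,36), E(d2,33), D(d3,15), B(d2,12)
F→slot 4; H→slot 6; C→slot 5; A→slot 2; J→slot 1; G→slot 3; I skipped; E skipped; D skipped; B skipped.
Profit = 61 + 71 + 39 + 88 + 76 + 81 = 416

416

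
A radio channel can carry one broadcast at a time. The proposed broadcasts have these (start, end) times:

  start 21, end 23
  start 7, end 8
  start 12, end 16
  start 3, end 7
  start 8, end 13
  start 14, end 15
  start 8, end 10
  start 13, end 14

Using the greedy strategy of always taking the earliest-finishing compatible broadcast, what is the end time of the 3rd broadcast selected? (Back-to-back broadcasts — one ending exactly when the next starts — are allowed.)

By end time: (3,7), (7,8), (8,10), (8,13), (13,14), (14,15), (12,16), (21,23).
Pick (3,7); next start ≥ 7 → (7,8); next start ≥ 8 → (8,10); next start ≥ 10 → (13,14); next start ≥ 14 → (14,15); next start ≥ 15 → (21,23).
Selected: (3,7) (7,8) (8,10) (13,14) (14,15) (21,23)

10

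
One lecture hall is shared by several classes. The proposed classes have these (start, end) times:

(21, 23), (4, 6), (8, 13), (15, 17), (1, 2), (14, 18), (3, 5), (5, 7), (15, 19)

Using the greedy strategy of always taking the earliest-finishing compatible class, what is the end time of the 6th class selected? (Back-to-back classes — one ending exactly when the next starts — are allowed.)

23

Order by finish time; keep every interval that doesn't clash with the previous kept one.
By end time: (1,2), (3,5), (4,6), (5,7), (8,13), (15,17), (14,18), (15,19), (21,23).
Pick (1,2); next start ≥ 2 → (3,5); next start ≥ 5 → (5,7); next start ≥ 7 → (8,13); next start ≥ 13 → (15,17); next start ≥ 17 → (21,23).
Selected: (1,2) (3,5) (5,7) (8,13) (15,17) (21,23)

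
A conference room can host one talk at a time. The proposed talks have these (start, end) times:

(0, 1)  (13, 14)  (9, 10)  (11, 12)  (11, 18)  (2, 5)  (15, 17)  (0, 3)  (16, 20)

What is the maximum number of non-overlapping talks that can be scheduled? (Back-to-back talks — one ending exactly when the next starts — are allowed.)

Sorted by end: (0,1)  (0,3)  (2,5)  (9,10)  (11,12)  (13,14)  (15,17)  (11,18)  (16,20)
take (0,1); skip (0,3); take (2,5); take (9,10); take (11,12); take (13,14); take (15,17); skip (11,18); skip (16,20).
Selected 6 talks.

6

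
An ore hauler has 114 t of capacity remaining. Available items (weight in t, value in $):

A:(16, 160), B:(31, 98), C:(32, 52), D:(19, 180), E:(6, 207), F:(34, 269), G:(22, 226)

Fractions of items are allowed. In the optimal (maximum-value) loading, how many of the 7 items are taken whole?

Greedy by value/weight ratio, highest first.
Order: E (207/6=34.50) > G (226/22=10.27) > A (160/16=10.00) > D (180/19=9.47) > F (269/34=7.91) > B (98/31=3.16) > C (52/32=1.62)
Fill: take E (6 @ 207) → take G (22 @ 226) → take A (16 @ 160) → take D (19 @ 180) → take F (34 @ 269) → take 17/31 of B → 53.74; 114/114 used.
5 item(s) taken whole; one partial (take 17/31 of B).

5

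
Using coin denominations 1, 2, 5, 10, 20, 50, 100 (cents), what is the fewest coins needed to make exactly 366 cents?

366 = 3×100 + 1×50 + 1×10 + 1×5 + 1×1
Total coins = 3 + 1 + 1 + 1 + 1 = 7

7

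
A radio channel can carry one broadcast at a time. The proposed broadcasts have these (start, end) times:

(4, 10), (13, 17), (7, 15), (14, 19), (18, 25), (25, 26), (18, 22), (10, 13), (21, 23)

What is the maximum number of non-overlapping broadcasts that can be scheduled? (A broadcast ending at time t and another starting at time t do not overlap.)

Sorted by end: (4,10)  (10,13)  (7,15)  (13,17)  (14,19)  (18,22)  (21,23)  (18,25)  (25,26)
take (4,10); take (10,13); take (13,17); skip (14,19); take (18,22); skip (18,25); take (25,26).
Selected 5 broadcasts.

5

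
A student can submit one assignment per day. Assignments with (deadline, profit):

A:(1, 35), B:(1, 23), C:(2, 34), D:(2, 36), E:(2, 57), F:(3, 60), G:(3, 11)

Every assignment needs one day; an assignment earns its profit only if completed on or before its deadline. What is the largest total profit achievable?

Take jobs in profit order; each goes to the latest open slot no later than its deadline.
Profit order: F=60 E=57 D=36 A=35 C=34 B=23 G=11
Assign: F→slot 3, E→slot 2, D→slot 1, A skipped, C skipped, B skipped, G skipped.
Slots: [1:D] [2:E] [3:F]
Profit = 36 + 57 + 60 = 153

153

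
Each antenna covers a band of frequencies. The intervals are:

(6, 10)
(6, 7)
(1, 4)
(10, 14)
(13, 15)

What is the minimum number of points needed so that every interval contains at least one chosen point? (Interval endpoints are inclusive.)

3

Sort by right endpoint; whenever an interval is uncovered, place a point at its right end.
Sorted: [1,4] [6,7] [6,10] [10,14] [13,15]
{[1,4]} hit by 4; {[6,7],[6,10]} hit by 7; {[10,14],[13,15]} hit by 14.
Points: 4, 7, 14 (3 total).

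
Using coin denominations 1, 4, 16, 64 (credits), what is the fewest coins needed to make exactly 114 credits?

6

114 = 1×64 + 3×16 + 2×1
Total coins = 1 + 3 + 2 = 6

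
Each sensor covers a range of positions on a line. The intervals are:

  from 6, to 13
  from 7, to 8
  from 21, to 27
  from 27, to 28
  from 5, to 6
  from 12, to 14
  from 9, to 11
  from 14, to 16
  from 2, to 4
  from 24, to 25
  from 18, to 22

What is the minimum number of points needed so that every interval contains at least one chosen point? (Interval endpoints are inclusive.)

By right end: [2,4]  [5,6]  [7,8]  [9,11]  [6,13]  [12,14]  [14,16]  [18,22]  [24,25]  [21,27]  [27,28]
[2,4] uncovered → point at 4; [5,6] uncovered → point at 6; [7,8] uncovered → point at 8; [9,11] uncovered → point at 11; [12,14] uncovered → point at 14; [18,22] uncovered → point at 22; [24,25] uncovered → point at 25; [27,28] uncovered → point at 28.
Points: 4, 6, 8, 11, 14, 22, 25, 28 (8 total).

8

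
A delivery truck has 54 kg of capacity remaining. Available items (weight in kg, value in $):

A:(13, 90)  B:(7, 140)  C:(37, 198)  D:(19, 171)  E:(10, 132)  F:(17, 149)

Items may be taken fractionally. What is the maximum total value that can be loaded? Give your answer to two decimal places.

598.92

Ratios (sorted): B 20.00, E 13.20, D 9.00, F 8.76, A 6.92, C 5.35
take B (7 @ 140); take E (10 @ 132); take D (19 @ 171); take F (17 @ 149); take 1/13 of A → 6.92. Capacity used 54/54.
Total value = 598.92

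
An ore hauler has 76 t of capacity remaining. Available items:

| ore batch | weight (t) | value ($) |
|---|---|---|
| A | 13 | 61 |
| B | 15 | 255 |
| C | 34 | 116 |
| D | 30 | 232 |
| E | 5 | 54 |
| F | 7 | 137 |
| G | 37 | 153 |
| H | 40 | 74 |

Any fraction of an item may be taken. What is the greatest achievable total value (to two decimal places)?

Greedy by value/weight ratio, highest first.
Ratios (sorted): F 19.57, B 17.00, E 10.80, D 7.73, A 4.69, G 4.14, C 3.41, H 1.85
take F (7 @ 137); take B (15 @ 255); take E (5 @ 54); take D (30 @ 232); take A (13 @ 61); take 6/37 of G → 24.81. Capacity used 76/76.
Total value = 763.81

763.81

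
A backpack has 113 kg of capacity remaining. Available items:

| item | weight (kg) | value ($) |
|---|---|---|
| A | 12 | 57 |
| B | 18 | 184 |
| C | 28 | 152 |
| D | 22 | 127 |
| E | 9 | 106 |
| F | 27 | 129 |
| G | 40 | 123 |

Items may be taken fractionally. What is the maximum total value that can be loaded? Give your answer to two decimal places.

Order: E (106/9=11.78) > B (184/18=10.22) > D (127/22=5.77) > C (152/28=5.43) > F (129/27=4.78) > A (57/12=4.75) > G (123/40=3.08)
Fill: take E (9 @ 106) → take B (18 @ 184) → take D (22 @ 127) → take C (28 @ 152) → take F (27 @ 129) → take 9/12 of A → 42.75; 113/113 used.
Total value = 740.75

740.75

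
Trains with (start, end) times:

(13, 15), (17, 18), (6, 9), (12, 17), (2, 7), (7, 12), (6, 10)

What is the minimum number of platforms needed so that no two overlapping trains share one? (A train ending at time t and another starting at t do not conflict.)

Events (time:±→running): 2:+→1 6:+→2 6:+→3 … peak 3.

3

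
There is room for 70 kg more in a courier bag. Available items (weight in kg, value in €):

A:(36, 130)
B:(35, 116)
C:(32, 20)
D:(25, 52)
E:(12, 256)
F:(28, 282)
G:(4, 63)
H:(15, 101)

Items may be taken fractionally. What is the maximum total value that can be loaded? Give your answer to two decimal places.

741.72

Greedy by value/weight ratio, highest first.
Order: E (256/12=21.33) > G (63/4=15.75) > F (282/28=10.07) > H (101/15=6.73) > A (130/36=3.61) > B (116/35=3.31) > D (52/25=2.08) > C (20/32=0.62)
Fill: take E (12 @ 256) → take G (4 @ 63) → take F (28 @ 282) → take H (15 @ 101) → take 11/36 of A → 39.72; 70/70 used.
Total value = 741.72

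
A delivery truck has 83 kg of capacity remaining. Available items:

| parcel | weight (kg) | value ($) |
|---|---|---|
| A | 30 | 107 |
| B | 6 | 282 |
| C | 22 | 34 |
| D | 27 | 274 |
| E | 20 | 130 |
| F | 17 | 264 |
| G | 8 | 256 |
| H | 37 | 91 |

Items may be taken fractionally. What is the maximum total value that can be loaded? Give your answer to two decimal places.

Order: B (282/6=47.00) > G (256/8=32.00) > F (264/17=15.53) > D (274/27=10.15) > E (130/20=6.50) > A (107/30=3.57) > H (91/37=2.46) > C (34/22=1.55)
Fill: take B (6 @ 282) → take G (8 @ 256) → take F (17 @ 264) → take D (27 @ 274) → take E (20 @ 130) → take 5/30 of A → 17.83; 83/83 used.
Total value = 1223.83

1223.83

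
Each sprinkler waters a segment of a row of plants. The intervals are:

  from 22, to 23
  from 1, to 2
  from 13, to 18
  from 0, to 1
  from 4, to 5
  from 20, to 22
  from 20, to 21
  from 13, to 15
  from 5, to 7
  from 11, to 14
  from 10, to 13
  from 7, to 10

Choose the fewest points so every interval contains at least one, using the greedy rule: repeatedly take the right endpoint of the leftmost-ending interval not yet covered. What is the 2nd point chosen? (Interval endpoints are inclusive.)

5

Sort by right endpoint; whenever an interval is uncovered, place a point at its right end.
Sorted: [0,1] [1,2] [4,5] [5,7] [7,10] [10,13] [11,14] [13,15] [13,18] [20,21] [20,22] [22,23]
{[0,1],[1,2]} hit by 1; {[4,5],[5,7]} hit by 5; {[7,10],[10,13]} hit by 10; {[11,14],[13,15],[13,18]} hit by 14; {[20,21],[20,22]} hit by 21; {[22,23]} hit by 23.
Points: 1, 5, 10, 14, 21, 23 (6 total).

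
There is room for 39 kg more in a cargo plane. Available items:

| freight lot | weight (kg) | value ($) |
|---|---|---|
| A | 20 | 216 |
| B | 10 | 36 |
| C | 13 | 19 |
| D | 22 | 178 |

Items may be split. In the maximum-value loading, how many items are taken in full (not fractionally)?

1

Sort by value per unit weight and fill in that order.
Ratios (sorted): A 10.80, D 8.09, B 3.60, C 1.46
take A (20 @ 216); take 19/22 of D → 153.73. Capacity used 39/39.
1 item(s) taken whole; one partial (take 19/22 of D).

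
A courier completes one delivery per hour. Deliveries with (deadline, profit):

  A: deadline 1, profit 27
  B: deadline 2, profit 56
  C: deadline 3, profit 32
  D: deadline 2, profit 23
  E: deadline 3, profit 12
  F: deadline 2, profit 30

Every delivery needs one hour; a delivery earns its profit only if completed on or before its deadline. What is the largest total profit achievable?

By profit: B(d2,56), C(d3,32), F(d2,30), A(d1,27), D(d2,23), E(d3,12)
B→slot 2; C→slot 3; F→slot 1; A skipped; D skipped; E skipped.
Profit = 30 + 56 + 32 = 118

118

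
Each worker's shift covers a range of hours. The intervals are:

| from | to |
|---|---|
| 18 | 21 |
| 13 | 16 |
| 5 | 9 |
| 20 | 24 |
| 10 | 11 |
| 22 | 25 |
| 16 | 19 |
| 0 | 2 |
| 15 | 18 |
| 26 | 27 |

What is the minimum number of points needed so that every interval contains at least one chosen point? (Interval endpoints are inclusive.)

Sorted: [0,2] [5,9] [10,11] [13,16] [15,18] [16,19] [18,21] [20,24] [22,25] [26,27]
{[0,2]} hit by 2; {[5,9]} hit by 9; {[10,11]} hit by 11; {[13,16],[15,18],[16,19]} hit by 16; {[18,21],[20,24]} hit by 21; {[22,25]} hit by 25; {[26,27]} hit by 27.
Points: 2, 9, 11, 16, 21, 25, 27 (7 total).

7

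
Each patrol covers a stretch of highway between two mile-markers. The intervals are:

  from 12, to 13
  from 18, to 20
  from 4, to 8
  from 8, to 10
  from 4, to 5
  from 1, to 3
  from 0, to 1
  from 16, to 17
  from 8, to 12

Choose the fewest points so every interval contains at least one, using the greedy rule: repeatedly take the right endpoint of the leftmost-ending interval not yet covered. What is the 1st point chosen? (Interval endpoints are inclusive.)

1

Sort by right endpoint; whenever an interval is uncovered, place a point at its right end.
By right end: [0,1]  [1,3]  [4,5]  [4,8]  [8,10]  [8,12]  [12,13]  [16,17]  [18,20]
[0,1] uncovered → point at 1; [4,5] uncovered → point at 5; [8,10] uncovered → point at 10; [12,13] uncovered → point at 13; [16,17] uncovered → point at 17; [18,20] uncovered → point at 20.
Points: 1, 5, 10, 13, 17, 20 (6 total).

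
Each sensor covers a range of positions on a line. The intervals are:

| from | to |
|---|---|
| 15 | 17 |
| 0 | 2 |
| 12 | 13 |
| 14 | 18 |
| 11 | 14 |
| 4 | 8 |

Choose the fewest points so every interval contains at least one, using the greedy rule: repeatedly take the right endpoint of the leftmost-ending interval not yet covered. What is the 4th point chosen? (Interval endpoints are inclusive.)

17

Process intervals by earliest right end; each time one isn't hit yet, stab at its right endpoint.
By right end: [0,2]  [4,8]  [12,13]  [11,14]  [15,17]  [14,18]
[0,2] uncovered → point at 2; [4,8] uncovered → point at 8; [12,13] uncovered → point at 13; [15,17] uncovered → point at 17.
Points: 2, 8, 13, 17 (4 total).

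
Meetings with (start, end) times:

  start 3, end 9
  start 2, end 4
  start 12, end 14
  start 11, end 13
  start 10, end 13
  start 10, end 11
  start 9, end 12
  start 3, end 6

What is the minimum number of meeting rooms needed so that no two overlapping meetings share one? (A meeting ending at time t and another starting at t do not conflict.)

3

Count concurrent intervals with a sweep; the peak is the room count.
Events (time:±→running): 2:+→1 3:+→2 3:+→3 … peak 3.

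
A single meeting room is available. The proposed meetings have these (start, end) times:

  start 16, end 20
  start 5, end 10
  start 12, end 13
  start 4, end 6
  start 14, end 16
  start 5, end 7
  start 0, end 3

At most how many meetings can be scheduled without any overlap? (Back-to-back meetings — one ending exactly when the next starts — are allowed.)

5

Sorted by end: (0,3)  (4,6)  (5,7)  (5,10)  (12,13)  (14,16)  (16,20)
take (0,3); take (4,6); take (12,13); take (14,16); take (16,20).
Selected 5 meetings.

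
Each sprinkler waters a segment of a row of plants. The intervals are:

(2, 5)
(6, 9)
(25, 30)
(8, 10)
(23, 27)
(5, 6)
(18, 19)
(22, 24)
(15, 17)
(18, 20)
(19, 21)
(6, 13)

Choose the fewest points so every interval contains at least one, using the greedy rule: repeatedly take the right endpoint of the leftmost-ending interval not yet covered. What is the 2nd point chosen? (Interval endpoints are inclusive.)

9

Process intervals by earliest right end; each time one isn't hit yet, stab at its right endpoint.
By right end: [2,5]  [5,6]  [6,9]  [8,10]  [6,13]  [15,17]  [18,19]  [18,20]  [19,21]  [22,24]  [23,27]  [25,30]
[2,5] uncovered → point at 5; [6,9] uncovered → point at 9; [15,17] uncovered → point at 17; [18,19] uncovered → point at 19; [22,24] uncovered → point at 24; [25,30] uncovered → point at 30.
Points: 5, 9, 17, 19, 24, 30 (6 total).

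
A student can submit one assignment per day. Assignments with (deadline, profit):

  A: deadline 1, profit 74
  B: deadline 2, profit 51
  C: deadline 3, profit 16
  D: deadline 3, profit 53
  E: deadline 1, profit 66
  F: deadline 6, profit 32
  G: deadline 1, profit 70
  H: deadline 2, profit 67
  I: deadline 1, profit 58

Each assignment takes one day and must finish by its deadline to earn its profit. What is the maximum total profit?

Profit order: A=74 G=70 H=67 E=66 I=58 D=53 B=51 F=32 C=16
Assign: A→slot 1, G skipped, H→slot 2, E skipped, I skipped, D→slot 3, B skipped, F→slot 6, C skipped.
Slots: [1:A] [2:H] [3:D] [6:F]
Profit = 74 + 67 + 53 + 32 = 226

226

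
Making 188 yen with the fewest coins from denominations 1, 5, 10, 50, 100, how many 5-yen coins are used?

1

Greedy: take as many of the largest coin as possible, then repeat with the remainder.
188 − 1×100→88 − 1×50→38 − 3×10→8 − 1×5→3 − 3×1→0
Count of 5: 1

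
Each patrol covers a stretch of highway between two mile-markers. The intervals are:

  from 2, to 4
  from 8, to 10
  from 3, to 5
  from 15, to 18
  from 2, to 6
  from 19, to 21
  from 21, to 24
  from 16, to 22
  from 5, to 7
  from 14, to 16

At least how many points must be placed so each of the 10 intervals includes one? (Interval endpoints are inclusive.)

Sort by right endpoint; whenever an interval is uncovered, place a point at its right end.
By right end: [2,4]  [3,5]  [2,6]  [5,7]  [8,10]  [14,16]  [15,18]  [19,21]  [16,22]  [21,24]
[2,4] uncovered → point at 4; [5,7] uncovered → point at 7; [8,10] uncovered → point at 10; [14,16] uncovered → point at 16; [19,21] uncovered → point at 21.
Points: 4, 7, 10, 16, 21 (5 total).

5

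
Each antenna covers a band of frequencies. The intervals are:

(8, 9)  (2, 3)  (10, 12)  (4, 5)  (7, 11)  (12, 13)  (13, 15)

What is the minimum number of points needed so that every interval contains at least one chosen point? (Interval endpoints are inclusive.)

5

Sorted: [2,3] [4,5] [8,9] [7,11] [10,12] [12,13] [13,15]
{[2,3]} hit by 3; {[4,5]} hit by 5; {[8,9],[7,11]} hit by 9; {[10,12],[12,13]} hit by 12; {[13,15]} hit by 15.
Points: 3, 5, 9, 12, 15 (5 total).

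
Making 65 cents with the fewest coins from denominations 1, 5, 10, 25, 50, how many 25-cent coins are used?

65 = 1×50 + 1×10 + 1×5
Count of 25: 0

0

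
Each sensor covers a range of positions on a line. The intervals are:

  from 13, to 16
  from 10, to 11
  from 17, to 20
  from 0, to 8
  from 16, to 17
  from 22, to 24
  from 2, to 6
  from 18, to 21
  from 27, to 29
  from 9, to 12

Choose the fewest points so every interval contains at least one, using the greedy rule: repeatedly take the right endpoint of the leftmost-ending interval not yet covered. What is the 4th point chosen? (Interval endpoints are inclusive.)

20

Sort by right endpoint; whenever an interval is uncovered, place a point at its right end.
Sorted: [2,6] [0,8] [10,11] [9,12] [13,16] [16,17] [17,20] [18,21] [22,24] [27,29]
{[2,6],[0,8]} hit by 6; {[10,11],[9,12]} hit by 11; {[13,16],[16,17]} hit by 16; {[17,20],[18,21]} hit by 20; {[22,24]} hit by 24; {[27,29]} hit by 29.
Points: 6, 11, 16, 20, 24, 29 (6 total).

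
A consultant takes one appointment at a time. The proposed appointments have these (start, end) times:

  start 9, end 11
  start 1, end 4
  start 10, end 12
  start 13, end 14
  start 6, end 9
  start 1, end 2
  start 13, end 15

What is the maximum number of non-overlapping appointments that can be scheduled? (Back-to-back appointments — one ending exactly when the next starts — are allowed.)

4

Sort by end time and greedily take each interval whose start is ≥ the last chosen end.
Sorted by end: (1,2)  (1,4)  (6,9)  (9,11)  (10,12)  (13,14)  (13,15)
take (1,2); skip (1,4); take (6,9); take (9,11); skip (10,12); take (13,14).
Selected 4 appointments.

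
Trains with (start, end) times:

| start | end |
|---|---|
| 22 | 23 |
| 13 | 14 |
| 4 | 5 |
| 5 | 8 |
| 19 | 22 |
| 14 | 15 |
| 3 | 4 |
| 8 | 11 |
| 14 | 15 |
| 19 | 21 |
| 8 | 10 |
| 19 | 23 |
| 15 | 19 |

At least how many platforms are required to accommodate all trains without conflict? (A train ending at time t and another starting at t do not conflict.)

Count concurrent intervals with a sweep; the peak is the room count.
Events (time:±→running): 3:+→1 4:-→0 4:+→1 5:-→0 5:+→1 8:-→0 8:+→1 8:+→2 10:-→1 11:-→0 13:+→1 14:-→0 14:+→1 14:+→2 15:-→1 15:-→0 15:+→1 19:-→0 19:+→1 19:+→2 19:+→3 … peak 3.

3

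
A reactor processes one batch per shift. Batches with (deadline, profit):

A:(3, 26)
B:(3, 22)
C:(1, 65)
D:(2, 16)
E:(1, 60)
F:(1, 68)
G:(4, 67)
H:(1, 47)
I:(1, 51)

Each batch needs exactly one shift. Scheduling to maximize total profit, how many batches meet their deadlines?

4

Take jobs in profit order; each goes to the latest open slot no later than its deadline.
By profit: F(d1,68), G(d4,67), C(d1,65), E(d1,60), I(d1,51), H(d1,47), A(d3,26), B(d3,22), D(d2,16)
F→slot 1; G→slot 4; C skipped; E skipped; I skipped; H skipped; A→slot 3; B→slot 2; D skipped.
4 of 9 scheduled.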